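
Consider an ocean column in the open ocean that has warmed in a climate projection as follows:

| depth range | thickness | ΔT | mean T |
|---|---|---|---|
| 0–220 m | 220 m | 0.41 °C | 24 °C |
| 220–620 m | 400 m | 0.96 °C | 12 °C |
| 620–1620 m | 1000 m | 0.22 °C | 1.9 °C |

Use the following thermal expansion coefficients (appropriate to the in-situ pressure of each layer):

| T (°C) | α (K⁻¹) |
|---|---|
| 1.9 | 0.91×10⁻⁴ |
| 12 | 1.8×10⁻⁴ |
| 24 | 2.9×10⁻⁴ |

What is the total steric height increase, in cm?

11.5 cm

Layer 1 at 24 °C → α = 2.9×10⁻⁴ K⁻¹
Layer 2 at 12 °C → α = 1.8×10⁻⁴ K⁻¹
Layer 3 at 1.9 °C → α = 0.91×10⁻⁴ K⁻¹
0–220 m: 2.9×10⁻⁴ × 0.41 × 220 = 0.026158 m
400 × 0.96 × 1.8×10⁻⁴ = 0.06912 m
0.91×10⁻⁴ × 1000 × 0.22 = 0.02002 m
Δh = 0.026158 + 0.06912 + 0.02002 = 0.115298 m ≈ 11.5 cm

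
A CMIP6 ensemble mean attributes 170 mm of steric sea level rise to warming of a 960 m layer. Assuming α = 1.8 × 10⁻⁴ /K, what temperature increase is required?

ΔT = Δh/(αH) = 0.17 / (1.8×10⁻⁴ × 960) ≈ 0.9838 °C

0.984 °C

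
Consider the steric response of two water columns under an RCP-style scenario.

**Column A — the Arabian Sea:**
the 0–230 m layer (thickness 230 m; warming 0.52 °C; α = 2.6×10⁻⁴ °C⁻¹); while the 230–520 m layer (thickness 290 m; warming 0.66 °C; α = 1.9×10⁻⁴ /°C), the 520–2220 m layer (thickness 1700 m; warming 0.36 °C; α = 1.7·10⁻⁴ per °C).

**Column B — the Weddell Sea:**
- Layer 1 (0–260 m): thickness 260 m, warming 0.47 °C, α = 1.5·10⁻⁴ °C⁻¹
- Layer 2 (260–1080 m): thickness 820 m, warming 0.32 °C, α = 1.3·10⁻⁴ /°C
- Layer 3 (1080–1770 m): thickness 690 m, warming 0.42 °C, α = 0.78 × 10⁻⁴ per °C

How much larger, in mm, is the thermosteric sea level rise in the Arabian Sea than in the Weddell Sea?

96.5 mm larger

A Layer 1: 230 × 2.6×10⁻⁴ × 0.52 = 0.031096 m
A 230–520 m: 0.66 × 1.9×10⁻⁴ × 290 = 0.036366 m
A Layer 3: 1.7×10⁻⁴ × 1700 × 0.36 = 0.10404 m
A total: 0.171502 m
B Layer 1: 260 × 0.47 × 1.5×10⁻⁴ = 0.01833 m
B 1.3×10⁻⁴ × 820 × 0.32 = 0.034112 m
B Layer 3: 0.42 × 0.78×10⁻⁴ × 690 = 0.0226044 m
B total: 0.0750464 m
Difference: 0.171502 − 0.0750464 = 0.0964556 m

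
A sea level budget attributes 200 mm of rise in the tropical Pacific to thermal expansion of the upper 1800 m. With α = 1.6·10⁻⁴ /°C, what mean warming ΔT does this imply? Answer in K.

0.694 K

ΔT = Δh/(αH) = 0.2 / (1.6×10⁻⁴ × 1800) ≈ 0.6944 K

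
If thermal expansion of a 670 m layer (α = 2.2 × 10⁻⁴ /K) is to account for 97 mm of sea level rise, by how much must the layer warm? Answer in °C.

ΔT = Δh/(αH) = 0.097 / (2.2×10⁻⁴ × 670) ≈ 0.6581 °C

about 0.66 °C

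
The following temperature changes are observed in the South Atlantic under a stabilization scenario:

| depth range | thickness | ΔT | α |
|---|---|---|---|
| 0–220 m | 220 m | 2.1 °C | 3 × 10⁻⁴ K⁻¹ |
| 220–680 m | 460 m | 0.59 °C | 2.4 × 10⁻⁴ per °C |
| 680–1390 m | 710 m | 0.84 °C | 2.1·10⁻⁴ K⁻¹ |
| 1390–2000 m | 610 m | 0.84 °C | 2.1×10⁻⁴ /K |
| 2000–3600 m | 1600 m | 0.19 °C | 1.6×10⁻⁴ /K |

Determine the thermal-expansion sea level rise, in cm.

2.1 × 220 × 3×10⁻⁴ = 0.13860 m
Layer 2: 0.59 × 2.4×10⁻⁴ × 460 = 0.065136 m
680–1390 m: 710 × 2.1×10⁻⁴ × 0.84 = 0.125244 m
1390–2000 m: 0.84 × 610 × 2.1×10⁻⁴ = 0.107604 m
2000–3600 m: 0.19 × 1600 × 1.6×10⁻⁴ = 0.04864 m
Δh = 0.13860 + 0.065136 + 0.125244 + 0.107604 + 0.04864 = 0.485224 m

about 48.5 cm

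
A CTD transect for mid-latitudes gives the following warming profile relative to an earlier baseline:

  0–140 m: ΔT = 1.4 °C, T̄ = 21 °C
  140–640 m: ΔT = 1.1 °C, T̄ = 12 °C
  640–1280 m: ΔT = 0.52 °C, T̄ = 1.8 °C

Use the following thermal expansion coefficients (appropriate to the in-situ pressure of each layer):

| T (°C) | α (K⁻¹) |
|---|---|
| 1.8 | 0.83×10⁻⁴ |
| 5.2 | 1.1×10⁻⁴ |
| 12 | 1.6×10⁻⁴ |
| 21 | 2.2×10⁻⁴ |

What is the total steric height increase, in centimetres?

about 15.9 cm

Layer 1 at 21 °C → α = 2.2×10⁻⁴ K⁻¹
Layer 2 at 12 °C → α = 1.6×10⁻⁴ K⁻¹
Layer 3 at 1.8 °C → α = 0.83×10⁻⁴ K⁻¹
Layer 1: 140 × 2.2×10⁻⁴ × 1.4 = 0.04312 m
140–640 m: 500 × 1.1 × 1.6×10⁻⁴ = 0.08800 m
Layer 3: 0.83×10⁻⁴ × 640 × 0.52 = 0.0276224 m
Δh = 0.04312 + 0.08800 + 0.0276224 = 0.1587424 m ≈ 15.9 cm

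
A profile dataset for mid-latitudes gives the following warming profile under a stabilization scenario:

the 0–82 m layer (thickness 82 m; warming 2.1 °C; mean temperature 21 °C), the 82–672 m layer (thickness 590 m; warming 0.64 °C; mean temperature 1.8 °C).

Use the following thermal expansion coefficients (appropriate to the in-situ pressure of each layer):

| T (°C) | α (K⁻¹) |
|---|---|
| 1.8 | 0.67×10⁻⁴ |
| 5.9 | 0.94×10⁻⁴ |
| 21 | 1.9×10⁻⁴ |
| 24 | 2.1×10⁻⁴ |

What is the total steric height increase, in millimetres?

Δh ≈ 58 mm

Layer 1 at 21 °C → α = 1.9×10⁻⁴ K⁻¹
Layer 2 at 1.8 °C → α = 0.67×10⁻⁴ K⁻¹
1.9×10⁻⁴ × 2.1 × 82 = 0.032718 m
Layer 2: 0.64 × 0.67×10⁻⁴ × 590 = 0.0252992 m
Δh = 0.032718 + 0.0252992 = 0.0580172 m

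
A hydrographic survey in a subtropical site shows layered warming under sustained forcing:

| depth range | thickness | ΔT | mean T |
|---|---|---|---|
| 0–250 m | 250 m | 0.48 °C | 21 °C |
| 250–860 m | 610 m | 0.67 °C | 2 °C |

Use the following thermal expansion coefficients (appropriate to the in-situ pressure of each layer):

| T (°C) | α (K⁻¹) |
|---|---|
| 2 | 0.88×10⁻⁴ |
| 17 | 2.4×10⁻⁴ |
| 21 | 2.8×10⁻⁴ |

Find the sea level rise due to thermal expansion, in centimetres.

Layer 1 at 21 °C → α = 2.8×10⁻⁴ K⁻¹
Layer 2 at 2 °C → α = 0.88×10⁻⁴ K⁻¹
0–250 m: 2.8×10⁻⁴ × 250 × 0.48 = 0.03360 m
250–860 m: 610 × 0.67 × 0.88×10⁻⁴ = 0.0359656 m
Δh = 0.03360 + 0.0359656 = 0.0695656 m

6.96 cm of thermosteric rise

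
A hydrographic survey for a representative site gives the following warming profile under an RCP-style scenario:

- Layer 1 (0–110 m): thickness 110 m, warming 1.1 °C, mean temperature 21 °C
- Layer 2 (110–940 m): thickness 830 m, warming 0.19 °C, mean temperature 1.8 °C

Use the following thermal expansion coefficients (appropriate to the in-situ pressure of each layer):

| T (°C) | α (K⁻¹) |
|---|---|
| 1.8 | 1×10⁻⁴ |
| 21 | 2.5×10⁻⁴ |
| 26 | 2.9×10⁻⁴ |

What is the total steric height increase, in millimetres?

Layer 1 at 21 °C → α = 2.5×10⁻⁴ K⁻¹
Layer 2 at 1.8 °C → α = 1×10⁻⁴ K⁻¹
Layer 1: 2.5×10⁻⁴ × 1.1 × 110 = 0.03025 m
Layer 2: 0.19 × 830 × 1×10⁻⁴ = 0.01577 m
Δh = 0.03025 + 0.01577 = 0.04602 m

Δh = 46.0 mm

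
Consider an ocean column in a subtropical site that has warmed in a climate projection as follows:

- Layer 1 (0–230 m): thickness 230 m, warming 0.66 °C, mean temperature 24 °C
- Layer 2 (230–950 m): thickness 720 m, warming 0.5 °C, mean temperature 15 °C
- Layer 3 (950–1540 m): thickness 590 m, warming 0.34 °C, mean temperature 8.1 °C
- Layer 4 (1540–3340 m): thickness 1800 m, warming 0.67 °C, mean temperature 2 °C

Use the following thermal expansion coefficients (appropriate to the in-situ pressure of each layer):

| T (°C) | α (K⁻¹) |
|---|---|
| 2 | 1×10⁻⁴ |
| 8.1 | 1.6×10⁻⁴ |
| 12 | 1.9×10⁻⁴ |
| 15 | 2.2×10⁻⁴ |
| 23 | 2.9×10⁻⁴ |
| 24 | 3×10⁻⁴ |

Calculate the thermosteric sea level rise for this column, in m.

Layer 1 at 24 °C → α = 3×10⁻⁴ K⁻¹
Layer 2 at 15 °C → α = 2.2×10⁻⁴ K⁻¹
Layer 3 at 8.1 °C → α = 1.6×10⁻⁴ K⁻¹
Layer 4 at 2 °C → α = 1×10⁻⁴ K⁻¹
0–230 m: 3×10⁻⁴ × 230 × 0.66 = 0.04554 m
230–950 m: 0.5 × 2.2×10⁻⁴ × 720 = 0.07920 m
0.34 × 1.6×10⁻⁴ × 590 = 0.032096 m
Layer 4: 0.67 × 1800 × 1×10⁻⁴ = 0.12060 m
Δh = 0.04554 + 0.07920 + 0.032096 + 0.12060 = 0.277436 m

Δh = 0.28 m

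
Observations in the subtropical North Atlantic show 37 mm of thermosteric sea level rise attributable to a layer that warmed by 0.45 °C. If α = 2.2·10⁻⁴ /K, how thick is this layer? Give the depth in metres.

H ≈ 374 m

H = Δh/(αΔT) = 0.037 / (2.2×10⁻⁴ × 0.45) ≈ 373.7 m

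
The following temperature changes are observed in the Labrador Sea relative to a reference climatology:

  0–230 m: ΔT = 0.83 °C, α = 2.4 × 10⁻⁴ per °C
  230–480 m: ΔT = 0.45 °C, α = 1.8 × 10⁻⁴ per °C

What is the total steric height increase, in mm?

0.83 × 2.4×10⁻⁴ × 230 = 0.045816 m
Layer 2: 0.45 × 1.8×10⁻⁴ × 250 = 0.02025 m
Δh = 0.045816 + 0.02025 = 0.066066 m

66 mm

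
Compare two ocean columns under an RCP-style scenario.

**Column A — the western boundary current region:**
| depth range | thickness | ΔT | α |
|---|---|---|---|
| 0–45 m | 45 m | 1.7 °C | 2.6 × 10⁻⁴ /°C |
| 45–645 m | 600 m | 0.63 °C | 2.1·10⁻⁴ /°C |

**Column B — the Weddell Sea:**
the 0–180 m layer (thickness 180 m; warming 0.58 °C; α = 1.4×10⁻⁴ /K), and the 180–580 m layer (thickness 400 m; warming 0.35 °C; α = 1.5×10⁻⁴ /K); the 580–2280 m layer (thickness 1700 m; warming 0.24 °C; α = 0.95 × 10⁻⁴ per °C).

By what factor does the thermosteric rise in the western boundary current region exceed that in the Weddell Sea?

a factor of 1.3

A 0–45 m: 45 × 1.7 × 2.6×10⁻⁴ = 0.01989 m
A Layer 2: 0.63 × 600 × 2.1×10⁻⁴ = 0.07938 m
A total: 0.09927 m
B 0–180 m: 0.58 × 1.4×10⁻⁴ × 180 = 0.014616 m
B Layer 2: 0.35 × 400 × 1.5×10⁻⁴ = 0.02100 m
B 0.95×10⁻⁴ × 0.24 × 1700 = 0.03876 m
B total: 0.074376 m
Ratio: 0.09927 / 0.074376 ≈ 1.335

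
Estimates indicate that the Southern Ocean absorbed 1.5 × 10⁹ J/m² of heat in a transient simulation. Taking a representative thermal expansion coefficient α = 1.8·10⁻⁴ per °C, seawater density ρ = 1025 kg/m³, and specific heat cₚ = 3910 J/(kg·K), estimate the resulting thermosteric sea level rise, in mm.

67.4 mm of thermosteric rise

Δh = αQ/(ρcₚ) = 1.8×10⁻⁴ × 1.5×10⁹ / (1025 × 3910) ≈ 0.067369 m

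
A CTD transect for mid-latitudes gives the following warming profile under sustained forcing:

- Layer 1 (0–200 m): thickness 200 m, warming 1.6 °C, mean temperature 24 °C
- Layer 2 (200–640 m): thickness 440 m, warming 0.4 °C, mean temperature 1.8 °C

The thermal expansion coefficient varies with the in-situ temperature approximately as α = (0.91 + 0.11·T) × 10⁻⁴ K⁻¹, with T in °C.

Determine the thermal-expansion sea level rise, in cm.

Layer 1: α = (0.91 + 0.11×24)×10⁻⁴ = 3.55×10⁻⁴ K⁻¹
Layer 2: α = (0.91 + 0.11×1.8)×10⁻⁴ = 1.108×10⁻⁴ K⁻¹
Layer 1: 1.6 × 3.55×10⁻⁴ × 200 = 0.11360 m
200–640 m: 440 × 1.108×10⁻⁴ × 0.4 = 0.0195008 m
Δh = 0.11360 + 0.0195008 = 0.1331008 m

13.3 cm of thermosteric rise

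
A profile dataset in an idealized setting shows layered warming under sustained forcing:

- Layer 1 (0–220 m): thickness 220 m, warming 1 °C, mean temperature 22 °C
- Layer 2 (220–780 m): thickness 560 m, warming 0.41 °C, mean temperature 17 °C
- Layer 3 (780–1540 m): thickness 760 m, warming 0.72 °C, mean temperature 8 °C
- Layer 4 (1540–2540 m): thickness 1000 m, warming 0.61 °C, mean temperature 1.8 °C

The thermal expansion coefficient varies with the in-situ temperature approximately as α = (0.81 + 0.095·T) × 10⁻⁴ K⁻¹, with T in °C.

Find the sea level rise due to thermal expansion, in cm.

27 cm

Layer 1: α = (0.81 + 0.095×22)×10⁻⁴ = 2.9×10⁻⁴ K⁻¹
Layer 2: α = (0.81 + 0.095×17)×10⁻⁴ = 2.425×10⁻⁴ K⁻¹
Layer 3: α = (0.81 + 0.095×8)×10⁻⁴ = 1.57×10⁻⁴ K⁻¹
Layer 4: α = (0.81 + 0.095×1.8)×10⁻⁴ = 0.981×10⁻⁴ K⁻¹
Layer 1: 2.9×10⁻⁴ × 220 × 1 = 0.06380 m
0.41 × 2.425×10⁻⁴ × 560 = 0.055678 m
760 × 0.72 × 1.57×10⁻⁴ = 0.0859104 m
Layer 4: 1000 × 0.981×10⁻⁴ × 0.61 = 0.059841 m
Δh = 0.06380 + 0.055678 + 0.0859104 + 0.059841 = 0.2652294 m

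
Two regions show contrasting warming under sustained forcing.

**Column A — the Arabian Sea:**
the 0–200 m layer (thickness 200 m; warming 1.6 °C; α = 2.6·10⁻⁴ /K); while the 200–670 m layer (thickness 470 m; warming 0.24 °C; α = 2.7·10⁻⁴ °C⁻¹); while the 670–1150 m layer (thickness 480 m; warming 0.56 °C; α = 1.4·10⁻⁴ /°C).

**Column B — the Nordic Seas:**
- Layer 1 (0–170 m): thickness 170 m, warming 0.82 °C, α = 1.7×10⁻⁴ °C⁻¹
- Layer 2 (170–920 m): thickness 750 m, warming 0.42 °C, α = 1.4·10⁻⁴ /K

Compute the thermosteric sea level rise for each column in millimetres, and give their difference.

Δh_A ≈ 151 mm, Δh_B ≈ 67.8 mm; difference ≈ 83.5 mm

A 0–200 m: 2.6×10⁻⁴ × 200 × 1.6 = 0.08320 m
A 2.7×10⁻⁴ × 470 × 0.24 = 0.030456 m
A Layer 3: 0.56 × 1.4×10⁻⁴ × 480 = 0.037632 m
A total: 0.151288 m
B 0.82 × 1.7×10⁻⁴ × 170 = 0.023698 m
B Layer 2: 750 × 1.4×10⁻⁴ × 0.42 = 0.04410 m
B total: 0.067798 m
Difference: 0.151288 − 0.067798 = 0.08349 m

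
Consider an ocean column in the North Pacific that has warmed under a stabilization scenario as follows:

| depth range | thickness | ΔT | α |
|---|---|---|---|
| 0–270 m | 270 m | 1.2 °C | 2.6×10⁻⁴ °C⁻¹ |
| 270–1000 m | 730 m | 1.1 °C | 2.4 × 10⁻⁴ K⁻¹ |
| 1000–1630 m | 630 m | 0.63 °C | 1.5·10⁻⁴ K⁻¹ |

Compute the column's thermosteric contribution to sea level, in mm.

Δh ≈ 336 mm

270 × 1.2 × 2.6×10⁻⁴ = 0.08424 m
270–1000 m: 1.1 × 2.4×10⁻⁴ × 730 = 0.19272 m
0.63 × 630 × 1.5×10⁻⁴ = 0.059535 m
Δh = 0.08424 + 0.19272 + 0.059535 = 0.336495 m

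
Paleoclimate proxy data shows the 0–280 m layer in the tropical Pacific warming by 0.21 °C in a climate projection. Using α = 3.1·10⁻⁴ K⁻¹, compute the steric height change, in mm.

Δh = αΔT·H = 3.1×10⁻⁴ × 0.21 × 280 = 0.018228 m

18.2 mm of thermosteric rise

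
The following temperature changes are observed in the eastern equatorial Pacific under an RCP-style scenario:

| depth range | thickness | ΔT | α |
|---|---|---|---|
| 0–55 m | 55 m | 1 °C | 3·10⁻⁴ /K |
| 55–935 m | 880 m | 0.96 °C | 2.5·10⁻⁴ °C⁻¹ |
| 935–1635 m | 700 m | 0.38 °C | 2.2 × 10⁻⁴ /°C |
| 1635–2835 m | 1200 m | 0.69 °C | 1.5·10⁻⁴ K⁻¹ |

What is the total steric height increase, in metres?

Δh = 0.41 m

3×10⁻⁴ × 1 × 55 = 0.01650 m
55–935 m: 2.5×10⁻⁴ × 0.96 × 880 = 0.21120 m
2.2×10⁻⁴ × 0.38 × 700 = 0.05852 m
Layer 4: 1.5×10⁻⁴ × 1200 × 0.69 = 0.12420 m
Δh = 0.01650 + 0.21120 + 0.05852 + 0.12420 = 0.41042 m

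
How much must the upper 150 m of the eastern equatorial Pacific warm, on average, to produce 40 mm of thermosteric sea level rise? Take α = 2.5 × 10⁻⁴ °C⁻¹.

ΔT = Δh/(αH) = 0.04 / (2.5×10⁻⁴ × 150) ≈ 1.067 °C

ΔT ≈ 1.07 °C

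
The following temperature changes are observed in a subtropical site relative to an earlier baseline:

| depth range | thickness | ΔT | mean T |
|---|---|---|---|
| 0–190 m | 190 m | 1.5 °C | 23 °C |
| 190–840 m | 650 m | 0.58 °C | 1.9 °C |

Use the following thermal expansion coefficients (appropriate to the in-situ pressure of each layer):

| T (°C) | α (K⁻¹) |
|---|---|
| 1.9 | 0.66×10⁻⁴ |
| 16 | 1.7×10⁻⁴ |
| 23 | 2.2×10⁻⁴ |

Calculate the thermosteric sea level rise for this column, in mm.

Layer 1 at 23 °C → α = 2.2×10⁻⁴ K⁻¹
Layer 2 at 1.9 °C → α = 0.66×10⁻⁴ K⁻¹
Layer 1: 1.5 × 2.2×10⁻⁴ × 190 = 0.06270 m
0.58 × 650 × 0.66×10⁻⁴ = 0.024882 m
Δh = 0.06270 + 0.024882 = 0.087582 m

Δh ≈ 88 mm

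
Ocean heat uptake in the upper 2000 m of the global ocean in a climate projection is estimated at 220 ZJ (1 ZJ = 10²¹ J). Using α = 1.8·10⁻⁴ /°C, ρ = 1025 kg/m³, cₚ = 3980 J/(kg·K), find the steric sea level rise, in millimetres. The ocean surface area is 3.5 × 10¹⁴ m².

Per unit area: Q = 220×10²¹ / (3.5×10¹⁴) ≈ 6.286×10⁸ J/m²
Δh = αQ/(ρcₚ) = 1.8×10⁻⁴ × 6.286×10⁸ / (1025 × 3980) ≈ 0.027736 m

Δh = 27.7 mm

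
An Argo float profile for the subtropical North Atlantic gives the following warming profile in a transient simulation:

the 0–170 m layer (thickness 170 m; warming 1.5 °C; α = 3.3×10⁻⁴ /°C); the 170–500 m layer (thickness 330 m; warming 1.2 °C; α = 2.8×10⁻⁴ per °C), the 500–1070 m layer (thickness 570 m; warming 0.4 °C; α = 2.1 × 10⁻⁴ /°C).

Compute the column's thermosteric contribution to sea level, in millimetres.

0–170 m: 1.5 × 170 × 3.3×10⁻⁴ = 0.08415 m
170–500 m: 1.2 × 330 × 2.8×10⁻⁴ = 0.11088 m
Layer 3: 0.4 × 570 × 2.1×10⁻⁴ = 0.04788 m
Δh = 0.08415 + 0.11088 + 0.04788 = 0.24291 m ≈ 243 mm

243 mm of thermosteric rise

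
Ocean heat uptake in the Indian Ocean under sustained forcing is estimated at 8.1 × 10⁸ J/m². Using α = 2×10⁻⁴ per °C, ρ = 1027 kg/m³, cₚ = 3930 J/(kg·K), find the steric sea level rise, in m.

0.040 m of thermosteric rise

Δh = αQ/(ρcₚ) = 2×10⁻⁴ × 8.1×10⁸ / (1027 × 3930) ≈ 0.040138 m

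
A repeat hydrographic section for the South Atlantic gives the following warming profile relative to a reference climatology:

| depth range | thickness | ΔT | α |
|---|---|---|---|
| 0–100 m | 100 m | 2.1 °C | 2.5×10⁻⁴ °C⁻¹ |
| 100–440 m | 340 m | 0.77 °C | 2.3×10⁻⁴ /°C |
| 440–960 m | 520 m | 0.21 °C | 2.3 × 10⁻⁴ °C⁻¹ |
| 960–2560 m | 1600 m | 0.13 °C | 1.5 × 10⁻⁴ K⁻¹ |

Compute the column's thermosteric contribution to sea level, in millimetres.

169 mm of thermosteric rise

Layer 1: 100 × 2.1 × 2.5×10⁻⁴ = 0.05250 m
100–440 m: 340 × 2.3×10⁻⁴ × 0.77 = 0.060214 m
440–960 m: 2.3×10⁻⁴ × 520 × 0.21 = 0.025116 m
0.13 × 1.5×10⁻⁴ × 1600 = 0.03120 m
Δh = 0.05250 + 0.060214 + 0.025116 + 0.03120 = 0.16903 m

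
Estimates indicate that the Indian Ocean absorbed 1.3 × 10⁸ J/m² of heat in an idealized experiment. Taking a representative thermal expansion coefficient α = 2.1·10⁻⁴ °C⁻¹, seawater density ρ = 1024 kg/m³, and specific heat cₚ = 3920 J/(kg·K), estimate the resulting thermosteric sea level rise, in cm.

Δh = αQ/(ρcₚ) = 2.1×10⁻⁴ × 1.3×10⁸ / (1024 × 3920) ≈ 0.0068011 m

Δh = 0.68 cm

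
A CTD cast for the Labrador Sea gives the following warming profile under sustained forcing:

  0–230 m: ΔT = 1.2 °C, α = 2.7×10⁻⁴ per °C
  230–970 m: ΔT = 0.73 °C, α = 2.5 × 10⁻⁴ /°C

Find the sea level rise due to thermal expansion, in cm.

21 cm

230 × 1.2 × 2.7×10⁻⁴ = 0.07452 m
230–970 m: 0.73 × 2.5×10⁻⁴ × 740 = 0.13505 m
Δh = 0.07452 + 0.13505 = 0.20957 m ≈ 21 cm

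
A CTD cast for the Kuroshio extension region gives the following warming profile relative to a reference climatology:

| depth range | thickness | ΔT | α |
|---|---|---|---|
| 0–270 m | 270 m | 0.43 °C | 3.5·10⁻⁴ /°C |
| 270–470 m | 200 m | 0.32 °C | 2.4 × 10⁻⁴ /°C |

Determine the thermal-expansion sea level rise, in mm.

56.0 mm of thermosteric rise

Layer 1: 0.43 × 3.5×10⁻⁴ × 270 = 0.040635 m
Layer 2: 0.32 × 200 × 2.4×10⁻⁴ = 0.01536 m
Δh = 0.040635 + 0.01536 = 0.055995 m ≈ 56.0 mm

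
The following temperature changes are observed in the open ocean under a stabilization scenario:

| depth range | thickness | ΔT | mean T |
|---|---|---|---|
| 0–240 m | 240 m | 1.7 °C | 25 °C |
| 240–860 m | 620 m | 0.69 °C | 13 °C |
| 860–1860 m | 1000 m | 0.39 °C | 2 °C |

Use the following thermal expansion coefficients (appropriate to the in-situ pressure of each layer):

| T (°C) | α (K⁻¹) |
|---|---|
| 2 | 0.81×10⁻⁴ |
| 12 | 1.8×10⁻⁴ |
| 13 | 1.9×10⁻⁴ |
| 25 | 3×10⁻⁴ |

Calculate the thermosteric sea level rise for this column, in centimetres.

Layer 1 at 25 °C → α = 3×10⁻⁴ K⁻¹
Layer 2 at 13 °C → α = 1.9×10⁻⁴ K⁻¹
Layer 3 at 2 °C → α = 0.81×10⁻⁴ K⁻¹
0–240 m: 240 × 3×10⁻⁴ × 1.7 = 0.12240 m
240–860 m: 0.69 × 620 × 1.9×10⁻⁴ = 0.081282 m
0.39 × 1000 × 0.81×10⁻⁴ = 0.03159 m
Δh = 0.12240 + 0.081282 + 0.03159 = 0.235272 m

Δh ≈ 24 cm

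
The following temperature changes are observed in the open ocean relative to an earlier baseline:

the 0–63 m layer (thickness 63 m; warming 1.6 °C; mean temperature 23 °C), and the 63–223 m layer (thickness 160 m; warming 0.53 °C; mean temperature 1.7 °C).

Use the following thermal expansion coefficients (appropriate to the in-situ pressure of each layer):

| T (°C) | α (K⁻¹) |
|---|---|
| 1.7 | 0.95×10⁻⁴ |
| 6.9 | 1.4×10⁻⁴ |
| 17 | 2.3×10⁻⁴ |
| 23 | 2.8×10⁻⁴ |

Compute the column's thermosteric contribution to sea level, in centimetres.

Layer 1 at 23 °C → α = 2.8×10⁻⁴ K⁻¹
Layer 2 at 1.7 °C → α = 0.95×10⁻⁴ K⁻¹
0–63 m: 63 × 1.6 × 2.8×10⁻⁴ = 0.028224 m
Layer 2: 0.53 × 0.95×10⁻⁴ × 160 = 0.008056 m
Δh = 0.028224 + 0.008056 = 0.03628 m ≈ 3.63 cm

about 3.63 cm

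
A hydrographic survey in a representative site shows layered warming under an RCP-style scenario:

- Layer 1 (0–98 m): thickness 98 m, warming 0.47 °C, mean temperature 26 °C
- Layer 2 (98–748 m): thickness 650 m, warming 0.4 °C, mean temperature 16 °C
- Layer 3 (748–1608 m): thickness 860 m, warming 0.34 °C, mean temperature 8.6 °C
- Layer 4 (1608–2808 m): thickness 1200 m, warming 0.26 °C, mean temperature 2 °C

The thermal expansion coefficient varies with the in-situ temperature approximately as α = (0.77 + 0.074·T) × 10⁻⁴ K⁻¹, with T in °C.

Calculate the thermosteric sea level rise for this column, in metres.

Δh ≈ 0.133 m

Layer 1: α = (0.77 + 0.074×26)×10⁻⁴ = 2.694×10⁻⁴ K⁻¹
Layer 2: α = (0.77 + 0.074×16)×10⁻⁴ = 1.954×10⁻⁴ K⁻¹
Layer 3: α = (0.77 + 0.074×8.6)×10⁻⁴ = 1.4064×10⁻⁴ K⁻¹
Layer 4: α = (0.77 + 0.074×2)×10⁻⁴ = 0.918×10⁻⁴ K⁻¹
Layer 1: 2.694×10⁻⁴ × 98 × 0.47 = 0.012408564 m
98–748 m: 1.954×10⁻⁴ × 0.4 × 650 = 0.050804 m
748–1608 m: 860 × 1.4064×10⁻⁴ × 0.34 = 0.041123136 m
0.918×10⁻⁴ × 0.26 × 1200 = 0.0286416 m
Δh = 0.012408564 + 0.050804 + 0.041123136 + 0.0286416 = 0.1329773 m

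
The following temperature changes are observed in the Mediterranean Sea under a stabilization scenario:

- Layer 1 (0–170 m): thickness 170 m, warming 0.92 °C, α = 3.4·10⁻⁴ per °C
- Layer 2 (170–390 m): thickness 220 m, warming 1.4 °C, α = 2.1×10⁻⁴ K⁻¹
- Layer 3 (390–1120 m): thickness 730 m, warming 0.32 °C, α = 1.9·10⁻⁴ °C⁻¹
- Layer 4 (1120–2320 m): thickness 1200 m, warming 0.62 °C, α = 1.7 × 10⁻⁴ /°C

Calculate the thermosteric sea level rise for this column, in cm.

Δh = 29 cm

0.92 × 170 × 3.4×10⁻⁴ = 0.053176 m
170–390 m: 1.4 × 2.1×10⁻⁴ × 220 = 0.06468 m
390–1120 m: 1.9×10⁻⁴ × 730 × 0.32 = 0.044384 m
1200 × 0.62 × 1.7×10⁻⁴ = 0.12648 m
Δh = 0.053176 + 0.06468 + 0.044384 + 0.12648 = 0.28872 m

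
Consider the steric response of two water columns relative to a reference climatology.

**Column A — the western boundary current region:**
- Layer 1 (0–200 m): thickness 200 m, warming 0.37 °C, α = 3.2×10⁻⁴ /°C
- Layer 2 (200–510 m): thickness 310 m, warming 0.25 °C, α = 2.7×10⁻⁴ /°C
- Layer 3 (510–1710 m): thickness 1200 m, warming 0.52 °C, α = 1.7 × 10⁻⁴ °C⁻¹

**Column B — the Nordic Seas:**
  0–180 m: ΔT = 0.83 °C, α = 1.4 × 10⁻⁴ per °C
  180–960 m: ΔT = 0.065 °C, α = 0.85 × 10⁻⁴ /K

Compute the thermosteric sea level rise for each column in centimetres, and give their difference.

A 0.37 × 200 × 3.2×10⁻⁴ = 0.02368 m
A 0.25 × 2.7×10⁻⁴ × 310 = 0.020925 m
A 0.52 × 1200 × 1.7×10⁻⁴ = 0.10608 m
A total: 0.150685 m
B 0–180 m: 1.4×10⁻⁴ × 0.83 × 180 = 0.020916 m
B 180–960 m: 0.85×10⁻⁴ × 780 × 0.065 = 0.0043095 m
B total: 0.0252255 m
Difference: 0.150685 − 0.0252255 = 0.1254595 m

Δh_A ≈ 15.1 cm, Δh_B ≈ 2.52 cm; difference ≈ 12.5 cm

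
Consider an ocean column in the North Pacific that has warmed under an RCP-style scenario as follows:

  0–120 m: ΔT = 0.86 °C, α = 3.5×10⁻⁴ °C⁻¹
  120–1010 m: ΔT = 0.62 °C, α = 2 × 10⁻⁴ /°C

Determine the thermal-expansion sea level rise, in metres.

Δh ≈ 0.146 m

3.5×10⁻⁴ × 120 × 0.86 = 0.03612 m
120–1010 m: 2×10⁻⁴ × 0.62 × 890 = 0.11036 m
Δh = 0.03612 + 0.11036 = 0.14648 m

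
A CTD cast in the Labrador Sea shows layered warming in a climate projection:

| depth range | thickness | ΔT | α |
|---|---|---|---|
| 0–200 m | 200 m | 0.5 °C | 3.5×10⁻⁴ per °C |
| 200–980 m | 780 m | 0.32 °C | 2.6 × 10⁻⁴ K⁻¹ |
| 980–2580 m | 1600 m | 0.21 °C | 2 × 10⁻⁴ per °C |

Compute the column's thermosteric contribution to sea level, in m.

200 × 3.5×10⁻⁴ × 0.5 = 0.03500 m
200–980 m: 0.32 × 2.6×10⁻⁴ × 780 = 0.064896 m
1600 × 0.21 × 2×10⁻⁴ = 0.06720 m
Δh = 0.03500 + 0.064896 + 0.06720 = 0.167096 m ≈ 0.167 m

Δh = 0.167 m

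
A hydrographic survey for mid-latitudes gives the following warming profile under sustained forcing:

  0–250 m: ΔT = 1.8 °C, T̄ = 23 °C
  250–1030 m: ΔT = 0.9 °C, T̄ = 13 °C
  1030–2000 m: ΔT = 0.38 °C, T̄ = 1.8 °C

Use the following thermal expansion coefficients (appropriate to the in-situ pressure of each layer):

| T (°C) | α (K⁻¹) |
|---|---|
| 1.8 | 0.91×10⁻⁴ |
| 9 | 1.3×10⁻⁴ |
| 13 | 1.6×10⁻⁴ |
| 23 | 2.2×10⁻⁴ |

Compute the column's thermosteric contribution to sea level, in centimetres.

24.5 cm of thermosteric rise

Layer 1 at 23 °C → α = 2.2×10⁻⁴ K⁻¹
Layer 2 at 13 °C → α = 1.6×10⁻⁴ K⁻¹
Layer 3 at 1.8 °C → α = 0.91×10⁻⁴ K⁻¹
250 × 1.8 × 2.2×10⁻⁴ = 0.09900 m
Layer 2: 1.6×10⁻⁴ × 780 × 0.9 = 0.11232 m
Layer 3: 0.91×10⁻⁴ × 0.38 × 970 = 0.0335426 m
Δh = 0.09900 + 0.11232 + 0.0335426 = 0.2448626 m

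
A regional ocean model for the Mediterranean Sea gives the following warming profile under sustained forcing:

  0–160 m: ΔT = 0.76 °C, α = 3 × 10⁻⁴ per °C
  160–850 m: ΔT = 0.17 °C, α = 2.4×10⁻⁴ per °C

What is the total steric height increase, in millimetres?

about 65 mm

160 × 3×10⁻⁴ × 0.76 = 0.03648 m
160–850 m: 2.4×10⁻⁴ × 0.17 × 690 = 0.028152 m
Δh = 0.03648 + 0.028152 = 0.064632 m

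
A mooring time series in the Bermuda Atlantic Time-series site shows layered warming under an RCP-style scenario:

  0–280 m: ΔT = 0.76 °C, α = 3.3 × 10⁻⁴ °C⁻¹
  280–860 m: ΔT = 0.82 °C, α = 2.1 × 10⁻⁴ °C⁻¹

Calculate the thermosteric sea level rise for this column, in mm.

170 mm of thermosteric rise

0–280 m: 3.3×10⁻⁴ × 0.76 × 280 = 0.070224 m
0.82 × 580 × 2.1×10⁻⁴ = 0.099876 m
Δh = 0.070224 + 0.099876 = 0.17010 m ≈ 170 mm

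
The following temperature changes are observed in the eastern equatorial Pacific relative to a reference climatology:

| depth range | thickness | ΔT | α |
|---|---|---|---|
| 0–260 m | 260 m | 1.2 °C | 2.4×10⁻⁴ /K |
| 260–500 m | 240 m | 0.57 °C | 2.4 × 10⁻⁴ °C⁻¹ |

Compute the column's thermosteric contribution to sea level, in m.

0–260 m: 260 × 2.4×10⁻⁴ × 1.2 = 0.07488 m
0.57 × 240 × 2.4×10⁻⁴ = 0.032832 m
Δh = 0.07488 + 0.032832 = 0.107712 m

Δh ≈ 0.11 m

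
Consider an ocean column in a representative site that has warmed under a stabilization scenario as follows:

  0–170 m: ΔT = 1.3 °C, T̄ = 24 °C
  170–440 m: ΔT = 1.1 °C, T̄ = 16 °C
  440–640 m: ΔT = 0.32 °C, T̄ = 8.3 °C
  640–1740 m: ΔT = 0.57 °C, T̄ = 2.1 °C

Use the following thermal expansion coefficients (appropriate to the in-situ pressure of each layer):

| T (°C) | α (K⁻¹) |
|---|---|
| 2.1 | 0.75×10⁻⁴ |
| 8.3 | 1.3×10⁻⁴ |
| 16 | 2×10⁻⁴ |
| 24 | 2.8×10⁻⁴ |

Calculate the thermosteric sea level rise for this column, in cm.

about 18 cm

Layer 1 at 24 °C → α = 2.8×10⁻⁴ K⁻¹
Layer 2 at 16 °C → α = 2×10⁻⁴ K⁻¹
Layer 3 at 8.3 °C → α = 1.3×10⁻⁴ K⁻¹
Layer 4 at 2.1 °C → α = 0.75×10⁻⁴ K⁻¹
0–170 m: 170 × 2.8×10⁻⁴ × 1.3 = 0.06188 m
2×10⁻⁴ × 1.1 × 270 = 0.05940 m
Layer 3: 1.3×10⁻⁴ × 200 × 0.32 = 0.00832 m
1100 × 0.75×10⁻⁴ × 0.57 = 0.047025 m
Δh = 0.06188 + 0.05940 + 0.00832 + 0.047025 = 0.176625 m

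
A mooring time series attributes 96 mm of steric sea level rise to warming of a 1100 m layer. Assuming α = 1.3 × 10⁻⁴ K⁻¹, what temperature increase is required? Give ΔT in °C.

ΔT ≈ 0.671 °C

ΔT = Δh/(αH) = 0.096 / (1.3×10⁻⁴ × 1100) ≈ 0.6713 °C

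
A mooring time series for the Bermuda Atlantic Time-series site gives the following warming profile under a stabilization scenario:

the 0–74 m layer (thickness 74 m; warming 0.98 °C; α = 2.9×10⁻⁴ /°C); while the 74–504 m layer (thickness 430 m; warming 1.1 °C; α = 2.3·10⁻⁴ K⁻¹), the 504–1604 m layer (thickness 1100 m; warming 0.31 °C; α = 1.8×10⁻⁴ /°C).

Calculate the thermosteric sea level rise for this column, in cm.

0–74 m: 0.98 × 2.9×10⁻⁴ × 74 = 0.0210308 m
Layer 2: 2.3×10⁻⁴ × 1.1 × 430 = 0.10879 m
504–1604 m: 1100 × 0.31 × 1.8×10⁻⁴ = 0.06138 m
Δh = 0.0210308 + 0.10879 + 0.06138 = 0.1912008 m

about 19 cm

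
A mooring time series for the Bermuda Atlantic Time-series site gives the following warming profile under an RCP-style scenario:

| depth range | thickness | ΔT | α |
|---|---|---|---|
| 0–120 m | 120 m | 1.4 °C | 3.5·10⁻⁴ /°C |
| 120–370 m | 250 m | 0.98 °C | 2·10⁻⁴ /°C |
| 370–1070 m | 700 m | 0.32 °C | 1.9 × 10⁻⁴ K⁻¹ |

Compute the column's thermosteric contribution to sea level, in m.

0.150 m of thermosteric rise

Layer 1: 1.4 × 3.5×10⁻⁴ × 120 = 0.05880 m
Layer 2: 2×10⁻⁴ × 250 × 0.98 = 0.04900 m
0.32 × 700 × 1.9×10⁻⁴ = 0.04256 m
Δh = 0.05880 + 0.04900 + 0.04256 = 0.15036 m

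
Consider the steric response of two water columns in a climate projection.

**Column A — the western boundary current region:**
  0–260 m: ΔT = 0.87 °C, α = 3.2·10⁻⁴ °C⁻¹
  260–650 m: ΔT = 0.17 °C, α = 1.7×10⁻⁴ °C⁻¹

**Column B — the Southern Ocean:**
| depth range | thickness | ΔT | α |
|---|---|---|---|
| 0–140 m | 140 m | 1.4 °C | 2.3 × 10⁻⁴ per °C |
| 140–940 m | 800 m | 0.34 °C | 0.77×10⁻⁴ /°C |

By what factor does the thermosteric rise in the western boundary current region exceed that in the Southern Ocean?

a factor of 1.27

A 0–260 m: 3.2×10⁻⁴ × 0.87 × 260 = 0.072384 m
A Layer 2: 1.7×10⁻⁴ × 390 × 0.17 = 0.011271 m
A total: 0.083655 m
B 0–140 m: 140 × 2.3×10⁻⁴ × 1.4 = 0.04508 m
B 140–940 m: 800 × 0.34 × 0.77×10⁻⁴ = 0.020944 m
B total: 0.066024 m
Ratio: 0.083655 / 0.066024 ≈ 1.267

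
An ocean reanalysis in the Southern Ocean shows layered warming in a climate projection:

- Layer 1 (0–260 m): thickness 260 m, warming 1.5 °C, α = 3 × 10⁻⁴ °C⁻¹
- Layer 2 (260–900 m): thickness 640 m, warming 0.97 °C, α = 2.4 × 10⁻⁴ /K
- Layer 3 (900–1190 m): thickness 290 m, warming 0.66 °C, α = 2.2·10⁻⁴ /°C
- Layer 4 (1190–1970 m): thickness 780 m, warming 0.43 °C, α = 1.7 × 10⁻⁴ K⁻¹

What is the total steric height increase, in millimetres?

365 mm

1.5 × 3×10⁻⁴ × 260 = 0.11700 m
260–900 m: 0.97 × 2.4×10⁻⁴ × 640 = 0.148992 m
900–1190 m: 290 × 2.2×10⁻⁴ × 0.66 = 0.042108 m
Layer 4: 780 × 1.7×10⁻⁴ × 0.43 = 0.057018 m
Δh = 0.11700 + 0.148992 + 0.042108 + 0.057018 = 0.365118 m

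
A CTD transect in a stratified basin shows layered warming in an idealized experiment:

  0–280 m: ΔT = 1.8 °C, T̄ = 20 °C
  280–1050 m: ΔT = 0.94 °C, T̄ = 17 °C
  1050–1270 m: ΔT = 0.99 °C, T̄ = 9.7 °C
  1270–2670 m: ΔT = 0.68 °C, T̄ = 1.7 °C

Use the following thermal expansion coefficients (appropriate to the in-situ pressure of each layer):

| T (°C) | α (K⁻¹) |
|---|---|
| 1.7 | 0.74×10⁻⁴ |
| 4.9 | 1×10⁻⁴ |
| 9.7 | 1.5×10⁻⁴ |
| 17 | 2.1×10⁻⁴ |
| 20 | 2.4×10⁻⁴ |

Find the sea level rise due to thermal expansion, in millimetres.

380 mm

Layer 1 at 20 °C → α = 2.4×10⁻⁴ K⁻¹
Layer 2 at 17 °C → α = 2.1×10⁻⁴ K⁻¹
Layer 3 at 9.7 °C → α = 1.5×10⁻⁴ K⁻¹
Layer 4 at 1.7 °C → α = 0.74×10⁻⁴ K⁻¹
Layer 1: 2.4×10⁻⁴ × 280 × 1.8 = 0.12096 m
280–1050 m: 0.94 × 2.1×10⁻⁴ × 770 = 0.151998 m
1050–1270 m: 0.99 × 220 × 1.5×10⁻⁴ = 0.03267 m
Layer 4: 0.68 × 1400 × 0.74×10⁻⁴ = 0.070448 m
Δh = 0.12096 + 0.151998 + 0.03267 + 0.070448 = 0.376076 m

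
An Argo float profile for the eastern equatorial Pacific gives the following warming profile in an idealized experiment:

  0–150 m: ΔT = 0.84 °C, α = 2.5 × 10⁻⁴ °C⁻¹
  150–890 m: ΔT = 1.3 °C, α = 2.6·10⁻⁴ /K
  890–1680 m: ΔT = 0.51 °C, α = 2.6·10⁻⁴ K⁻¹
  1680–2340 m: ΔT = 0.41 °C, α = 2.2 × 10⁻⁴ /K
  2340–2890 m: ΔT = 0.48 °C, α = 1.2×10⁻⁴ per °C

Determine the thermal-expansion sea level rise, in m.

Layer 1: 2.5×10⁻⁴ × 150 × 0.84 = 0.03150 m
740 × 1.3 × 2.6×10⁻⁴ = 0.25012 m
890–1680 m: 2.6×10⁻⁴ × 790 × 0.51 = 0.104754 m
660 × 2.2×10⁻⁴ × 0.41 = 0.059532 m
0.48 × 1.2×10⁻⁴ × 550 = 0.03168 m
Δh = 0.03150 + 0.25012 + 0.104754 + 0.059532 + 0.03168 = 0.477586 m

0.478 m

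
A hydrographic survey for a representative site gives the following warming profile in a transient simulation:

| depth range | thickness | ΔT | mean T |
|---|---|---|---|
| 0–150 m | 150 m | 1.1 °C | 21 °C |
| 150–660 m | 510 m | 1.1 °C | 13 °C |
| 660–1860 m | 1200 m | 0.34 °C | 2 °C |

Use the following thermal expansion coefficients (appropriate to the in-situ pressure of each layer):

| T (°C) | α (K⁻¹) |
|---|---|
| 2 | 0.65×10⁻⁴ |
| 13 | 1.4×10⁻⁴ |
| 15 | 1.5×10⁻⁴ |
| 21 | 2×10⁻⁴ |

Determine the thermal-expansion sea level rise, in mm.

Layer 1 at 21 °C → α = 2×10⁻⁴ K⁻¹
Layer 2 at 13 °C → α = 1.4×10⁻⁴ K⁻¹
Layer 3 at 2 °C → α = 0.65×10⁻⁴ K⁻¹
Layer 1: 2×10⁻⁴ × 150 × 1.1 = 0.03300 m
150–660 m: 1.4×10⁻⁴ × 1.1 × 510 = 0.07854 m
1200 × 0.65×10⁻⁴ × 0.34 = 0.02652 m
Δh = 0.03300 + 0.07854 + 0.02652 = 0.13806 m

138 mm of thermosteric rise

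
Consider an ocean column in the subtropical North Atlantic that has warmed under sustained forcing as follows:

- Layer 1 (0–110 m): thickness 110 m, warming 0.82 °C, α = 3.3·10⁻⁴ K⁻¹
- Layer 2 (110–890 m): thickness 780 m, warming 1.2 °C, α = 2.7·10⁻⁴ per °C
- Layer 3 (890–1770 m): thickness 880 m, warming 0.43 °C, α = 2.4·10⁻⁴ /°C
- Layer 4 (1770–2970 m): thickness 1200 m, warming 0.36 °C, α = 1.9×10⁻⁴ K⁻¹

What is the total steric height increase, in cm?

0–110 m: 110 × 3.3×10⁻⁴ × 0.82 = 0.029766 m
Layer 2: 1.2 × 780 × 2.7×10⁻⁴ = 0.25272 m
Layer 3: 2.4×10⁻⁴ × 880 × 0.43 = 0.090816 m
Layer 4: 1200 × 0.36 × 1.9×10⁻⁴ = 0.08208 m
Δh = 0.029766 + 0.25272 + 0.090816 + 0.08208 = 0.455382 m ≈ 46 cm

46 cm of thermosteric rise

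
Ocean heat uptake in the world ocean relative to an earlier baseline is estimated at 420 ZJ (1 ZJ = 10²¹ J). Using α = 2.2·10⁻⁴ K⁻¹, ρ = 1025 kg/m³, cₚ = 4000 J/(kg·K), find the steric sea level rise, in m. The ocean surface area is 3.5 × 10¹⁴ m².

about 0.064 m

Per unit area: Q = 420×10²¹ / (3.5×10¹⁴) = 1.2×10⁹ J/m²
Δh = αQ/(ρcₚ) = 2.2×10⁻⁴ × 1.2×10⁹ / (1025 × 4000) ≈ 0.06439 m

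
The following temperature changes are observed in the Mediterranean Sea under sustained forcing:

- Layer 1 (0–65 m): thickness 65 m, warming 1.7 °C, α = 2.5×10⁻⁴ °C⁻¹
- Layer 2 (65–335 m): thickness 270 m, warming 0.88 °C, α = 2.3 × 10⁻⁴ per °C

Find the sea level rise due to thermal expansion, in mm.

1.7 × 65 × 2.5×10⁻⁴ = 0.027625 m
Layer 2: 0.88 × 2.3×10⁻⁴ × 270 = 0.054648 m
Δh = 0.027625 + 0.054648 = 0.082273 m

Δh ≈ 82.3 mm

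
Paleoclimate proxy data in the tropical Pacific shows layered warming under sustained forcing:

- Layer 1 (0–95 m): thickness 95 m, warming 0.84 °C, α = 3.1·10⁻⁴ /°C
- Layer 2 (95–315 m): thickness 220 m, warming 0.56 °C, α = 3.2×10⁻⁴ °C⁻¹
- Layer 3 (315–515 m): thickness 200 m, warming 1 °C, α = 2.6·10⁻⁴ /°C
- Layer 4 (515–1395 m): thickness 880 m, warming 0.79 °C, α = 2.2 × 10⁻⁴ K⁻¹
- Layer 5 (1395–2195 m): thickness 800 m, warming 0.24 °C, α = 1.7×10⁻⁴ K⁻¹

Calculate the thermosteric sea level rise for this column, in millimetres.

about 300 mm

Layer 1: 0.84 × 95 × 3.1×10⁻⁴ = 0.024738 m
Layer 2: 0.56 × 3.2×10⁻⁴ × 220 = 0.039424 m
Layer 3: 200 × 1 × 2.6×10⁻⁴ = 0.05200 m
515–1395 m: 0.79 × 2.2×10⁻⁴ × 880 = 0.152944 m
1395–2195 m: 1.7×10⁻⁴ × 800 × 0.24 = 0.03264 m
Δh = 0.024738 + 0.039424 + 0.05200 + 0.152944 + 0.03264 = 0.301746 m ≈ 300 mm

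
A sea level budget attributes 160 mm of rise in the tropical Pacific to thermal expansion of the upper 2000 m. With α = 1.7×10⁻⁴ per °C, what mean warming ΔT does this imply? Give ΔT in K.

ΔT = Δh/(αH) = 0.16 / (1.7×10⁻⁴ × 2000) ≈ 0.4706 K

0.471 K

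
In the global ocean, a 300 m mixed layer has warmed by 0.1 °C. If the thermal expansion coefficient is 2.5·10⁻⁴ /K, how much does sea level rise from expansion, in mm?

7.50 mm

Δh = αΔT·H = 2.5×10⁻⁴ × 0.1 × 300 = 0.00750 m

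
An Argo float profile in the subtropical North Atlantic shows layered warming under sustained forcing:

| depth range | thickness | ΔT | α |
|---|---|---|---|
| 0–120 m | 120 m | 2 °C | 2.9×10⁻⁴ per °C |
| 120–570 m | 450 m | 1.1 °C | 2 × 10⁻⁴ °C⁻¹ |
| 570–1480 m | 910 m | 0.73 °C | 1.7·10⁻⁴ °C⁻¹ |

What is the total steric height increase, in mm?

Layer 1: 120 × 2.9×10⁻⁴ × 2 = 0.06960 m
Layer 2: 1.1 × 450 × 2×10⁻⁴ = 0.09900 m
0.73 × 910 × 1.7×10⁻⁴ = 0.112931 m
Δh = 0.06960 + 0.09900 + 0.112931 = 0.281531 m ≈ 282 mm

282 mm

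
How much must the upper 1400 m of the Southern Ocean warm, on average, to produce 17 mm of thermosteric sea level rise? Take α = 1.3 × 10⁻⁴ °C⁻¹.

ΔT = Δh/(αH) = 0.017 / (1.3×10⁻⁴ × 1400) ≈ 0.09341 °C

0.0934 °C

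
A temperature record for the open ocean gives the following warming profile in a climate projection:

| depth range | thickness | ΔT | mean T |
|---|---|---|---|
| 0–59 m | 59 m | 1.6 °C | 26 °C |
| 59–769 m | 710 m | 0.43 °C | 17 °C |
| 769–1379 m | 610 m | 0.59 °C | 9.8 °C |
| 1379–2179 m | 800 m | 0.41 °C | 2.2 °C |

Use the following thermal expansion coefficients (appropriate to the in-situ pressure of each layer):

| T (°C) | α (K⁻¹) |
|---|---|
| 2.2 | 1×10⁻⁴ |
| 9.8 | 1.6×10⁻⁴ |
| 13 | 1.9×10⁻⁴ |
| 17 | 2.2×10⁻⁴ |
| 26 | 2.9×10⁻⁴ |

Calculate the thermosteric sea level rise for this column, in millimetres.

180 mm

Layer 1 at 26 °C → α = 2.9×10⁻⁴ K⁻¹
Layer 2 at 17 °C → α = 2.2×10⁻⁴ K⁻¹
Layer 3 at 9.8 °C → α = 1.6×10⁻⁴ K⁻¹
Layer 4 at 2.2 °C → α = 1×10⁻⁴ K⁻¹
59 × 2.9×10⁻⁴ × 1.6 = 0.027376 m
59–769 m: 710 × 0.43 × 2.2×10⁻⁴ = 0.067166 m
769–1379 m: 0.59 × 1.6×10⁻⁴ × 610 = 0.057584 m
Layer 4: 1×10⁻⁴ × 0.41 × 800 = 0.03280 m
Δh = 0.027376 + 0.067166 + 0.057584 + 0.03280 = 0.184926 m ≈ 180 mm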